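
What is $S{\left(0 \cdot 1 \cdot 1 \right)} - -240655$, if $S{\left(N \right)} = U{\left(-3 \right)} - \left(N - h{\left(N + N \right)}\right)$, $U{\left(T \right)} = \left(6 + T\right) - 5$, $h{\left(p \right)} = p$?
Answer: $240653$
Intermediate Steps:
$U{\left(T \right)} = 1 + T$
$S{\left(N \right)} = -2 + N$ ($S{\left(N \right)} = \left(1 - 3\right) + \left(\left(N + N\right) - N\right) = -2 + \left(2 N - N\right) = -2 + N$)
$S{\left(0 \cdot 1 \cdot 1 \right)} - -240655 = \left(-2 + 0 \cdot 1 \cdot 1\right) - -240655 = \left(-2 + 0 \cdot 1\right) + 240655 = \left(-2 + 0\right) + 240655 = -2 + 240655 = 240653$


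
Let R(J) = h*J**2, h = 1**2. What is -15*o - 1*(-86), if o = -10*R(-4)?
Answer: 2486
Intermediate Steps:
h = 1
R(J) = J**2 (R(J) = 1*J**2 = J**2)
o = -160 (o = -10*(-4)**2 = -10*16 = -160)
-15*o - 1*(-86) = -15*(-160) - 1*(-86) = 2400 + 86 = 2486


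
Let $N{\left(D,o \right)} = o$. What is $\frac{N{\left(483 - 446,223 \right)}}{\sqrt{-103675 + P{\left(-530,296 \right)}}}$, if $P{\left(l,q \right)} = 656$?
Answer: $- \frac{223 i \sqrt{103019}}{103019} \approx - 0.69478 i$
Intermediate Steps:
$\frac{N{\left(483 - 446,223 \right)}}{\sqrt{-103675 + P{\left(-530,296 \right)}}} = \frac{223}{\sqrt{-103675 + 656}} = \frac{223}{\sqrt{-103019}} = \frac{223}{i \sqrt{103019}} = 223 \left(- \frac{i \sqrt{103019}}{103019}\right) = - \frac{223 i \sqrt{103019}}{103019}$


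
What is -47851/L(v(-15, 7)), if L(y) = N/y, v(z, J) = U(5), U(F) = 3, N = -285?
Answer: 47851/95 ≈ 503.69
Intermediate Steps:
v(z, J) = 3
L(y) = -285/y
-47851/L(v(-15, 7)) = -47851/((-285/3)) = -47851/((-285*⅓)) = -47851/(-95) = -47851*(-1/95) = 47851/95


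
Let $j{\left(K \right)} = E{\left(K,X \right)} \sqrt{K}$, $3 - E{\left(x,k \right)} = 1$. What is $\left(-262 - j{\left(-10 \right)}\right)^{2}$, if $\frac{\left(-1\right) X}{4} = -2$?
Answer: $68604 + 1048 i \sqrt{10} \approx 68604.0 + 3314.1 i$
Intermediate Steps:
$X = 8$ ($X = \left(-4\right) \left(-2\right) = 8$)
$E{\left(x,k \right)} = 2$ ($E{\left(x,k \right)} = 3 - 1 = 2$)
$j{\left(K \right)} = 2 \sqrt{K}$
$\left(-262 - j{\left(-10 \right)}\right)^{2} = \left(-262 - 2 \sqrt{-10}\right)^{2} = \left(-262 - 2 i \sqrt{10}\right)^{2}$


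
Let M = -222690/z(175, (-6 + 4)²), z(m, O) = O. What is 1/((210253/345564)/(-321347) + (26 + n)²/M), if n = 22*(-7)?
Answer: -24387400053180/7177075452647 ≈ -3.3980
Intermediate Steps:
n = -154
M = -111345/2 (M = -222690/(-6 + 4)² = -222690/((-2)²) = -222690/4 = -222690*¼ = -111345/2 ≈ -55673.)
1/((210253/345564)/(-321347) + (26 + n)²/M) = 1/((210253/345564)/(-321347) + (26 - 154)²/(-111345/2)) = 1/((210253*(1/345564))*(-1/321347) + (-128)²*(-2/111345)) = 1/((210253/345564)*(-1/321347) + 16384*(-2/111345)) = 1/(-210253/111045954708 - 32768/111345) = 1/(-7177075452647/24387400053180) = -24387400053180/7177075452647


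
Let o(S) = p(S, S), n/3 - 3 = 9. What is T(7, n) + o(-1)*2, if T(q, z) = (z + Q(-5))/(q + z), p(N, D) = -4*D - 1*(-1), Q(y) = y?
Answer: 461/43 ≈ 10.721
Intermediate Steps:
n = 36 (n = 9 + 3*9 = 9 + 27 = 36)
p(N, D) = 1 - 4*D (p(N, D) = -4*D + 1 = 1 - 4*D)
o(S) = 1 - 4*S
T(q, z) = (-5 + z)/(q + z) (T(q, z) = (z - 5)/(q + z) = (-5 + z)/(q + z))
T(7, n) + o(-1)*2 = (-5 + 36)/(7 + 36) + (1 - 4*(-1))*2 = 31/43 + (1 + 4)*2 = (1/43)*31 + 5*2 = 31/43 + 10 = 461/43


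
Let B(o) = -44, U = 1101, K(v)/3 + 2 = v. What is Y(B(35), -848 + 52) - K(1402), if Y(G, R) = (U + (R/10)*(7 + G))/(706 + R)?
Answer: -1910231/450 ≈ -4245.0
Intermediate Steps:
K(v) = -6 + 3*v
Y(G, R) = (1101 + R*(7 + G)/10)/(706 + R) (Y(G, R) = (1101 + (R/10)*(7 + G))/(706 + R) = (1101 + R*(7 + G)/10)/(706 + R))
Y(B(35), -848 + 52) - K(1402) = (11010 + 7*(-848 + 52) - 44*(-848 + 52))/(10*(706 + (-848 + 52))) - (-6 + 3*1402) = (11010 + 7*(-796) - 44*(-796))/(10*(706 - 796)) - (-6 + 4206) = (1/10)*(11010 - 5572 + 35024)/(-90) - 1*4200 = (1/10)*(-1/90)*40462 - 4200 = -20231/450 - 4200 = -1910231/450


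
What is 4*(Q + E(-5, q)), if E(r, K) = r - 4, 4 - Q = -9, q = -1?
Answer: 16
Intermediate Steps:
Q = 13 (Q = 4 - 1*(-9) = 4 + 9 = 13)
E(r, K) = -4 + r
4*(Q + E(-5, q)) = 4*(13 + (-4 - 5)) = 4*(13 - 9) = 4*4 = 16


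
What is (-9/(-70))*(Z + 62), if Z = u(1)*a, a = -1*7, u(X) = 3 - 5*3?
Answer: 657/35 ≈ 18.771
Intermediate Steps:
u(X) = -12 (u(X) = 3 - 15 = -12)
a = -7
Z = 84 (Z = -12*(-7) = 84)
(-9/(-70))*(Z + 62) = (-9/(-70))*(84 + 62) = -9*(-1/70)*146 = (9/70)*146 = 657/35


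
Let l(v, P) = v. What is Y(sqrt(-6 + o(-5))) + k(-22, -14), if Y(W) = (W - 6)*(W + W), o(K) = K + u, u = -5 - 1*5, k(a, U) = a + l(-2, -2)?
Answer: -66 - 12*I*sqrt(21) ≈ -66.0 - 54.991*I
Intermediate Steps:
k(a, U) = -2 + a (k(a, U) = a - 2 = -2 + a)
u = -10 (u = -5 - 5 = -10)
o(K) = -10 + K (o(K) = K - 10 = -10 + K)
Y(W) = 2*W*(-6 + W) (Y(W) = (-6 + W)*(2*W) = 2*W*(-6 + W))
Y(sqrt(-6 + o(-5))) + k(-22, -14) = 2*sqrt(-6 + (-10 - 5))*(-6 + sqrt(-6 + (-10 - 5))) + (-2 - 22) = 2*sqrt(-6 - 15)*(-6 + sqrt(-6 - 15)) - 24 = 2*sqrt(-21)*(-6 + sqrt(-21)) - 24 = 2*(I*sqrt(21))*(-6 + I*sqrt(21)) - 24 = 2*I*sqrt(21)*(-6 + I*sqrt(21)) - 24 = -24 + 2*I*sqrt(21)*(-6 + I*sqrt(21))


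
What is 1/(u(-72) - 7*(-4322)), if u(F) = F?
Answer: 1/30182 ≈ 3.3132e-5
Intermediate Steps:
1/(u(-72) - 7*(-4322)) = 1/(-72 - 7*(-4322)) = 1/(-72 + 30254) = 1/30182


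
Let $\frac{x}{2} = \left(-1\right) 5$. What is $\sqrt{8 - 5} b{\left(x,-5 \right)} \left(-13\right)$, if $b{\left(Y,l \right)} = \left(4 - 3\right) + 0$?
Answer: $- 13 \sqrt{3} \approx -22.517$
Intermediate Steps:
$x = -10$ ($x = 2 \left(\left(-1\right) 5\right) = 2 \left(-5\right) = -10$)
$b{\left(Y,l \right)} = 1$ ($b{\left(Y,l \right)} = 1 + 0 = 1$)
$\sqrt{8 - 5} b{\left(x,-5 \right)} \left(-13\right) = \sqrt{8 - 5} \cdot 1 \left(-13\right) = \sqrt{3} \cdot 1 \left(-13\right) = \sqrt{3} \left(-13\right) = - 13 \sqrt{3}$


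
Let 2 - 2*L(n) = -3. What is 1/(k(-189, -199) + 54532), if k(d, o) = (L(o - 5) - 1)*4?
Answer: 1/54538 ≈ 1.8336e-5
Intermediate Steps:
L(n) = 5/2 (L(n) = 1 - ½*(-3) = 1 + 3/2 = 5/2)
k(d, o) = 6 (k(d, o) = (5/2 - 1)*4 = (3/2)*4 = 6)
1/(k(-189, -199) + 54532) = 1/(6 + 54532) = 1/54538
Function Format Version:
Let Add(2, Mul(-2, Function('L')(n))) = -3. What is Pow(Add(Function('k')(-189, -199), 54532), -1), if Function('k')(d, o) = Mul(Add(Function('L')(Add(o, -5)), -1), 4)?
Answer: Rational(1, 54538) ≈ 1.8336e-5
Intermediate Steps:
Function('L')(n) = Rational(5, 2) (Function('L')(n) = Add(1, Mul(Rational(-1, 2), -3)) = Add(1, Rational(3, 2)) = Rational(5, 2))
Function('k')(d, o) = 6 (Function('k')(d, o) = Mul(Add(Rational(5, 2), -1), 4) = Mul(Rational(3, 2), 4) = 6)
Pow(Add(Function('k')(-189, -199), 54532), -1) = Pow(Add(6, 54532), -1) = Pow(54538, -1) = Rational(1, 54538)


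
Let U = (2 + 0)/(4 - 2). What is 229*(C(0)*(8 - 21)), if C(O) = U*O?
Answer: 0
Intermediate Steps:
U = 1 (U = 2/2 = 2*(1/2) = 1)
C(O) = O (C(O) = 1*O = O)
229*(C(0)*(8 - 21)) = 229*(0*(8 - 21)) = 229*(0*(-13)) = 229*0 = 0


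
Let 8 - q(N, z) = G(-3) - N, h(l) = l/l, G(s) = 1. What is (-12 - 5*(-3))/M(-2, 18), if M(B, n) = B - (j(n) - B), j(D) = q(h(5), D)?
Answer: -¼ ≈ -0.25000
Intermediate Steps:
h(l) = 1
q(N, z) = 7 + N (q(N, z) = 8 - (1 - N) = 8 + (-1 + N) = 7 + N)
j(D) = 8 (j(D) = 7 + 1 = 8)
M(B, n) = -8 + 2*B (M(B, n) = B - (8 - B) = B + (-8 + B) = -8 + 2*B)
(-12 - 5*(-3))/M(-2, 18) = (-12 - 5*(-3))/(-8 + 2*(-2)) = (-12 + 15)/(-8 - 4) = 3/(-12) = 3*(-1/12) = -¼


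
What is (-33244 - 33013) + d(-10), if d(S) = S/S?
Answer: -66256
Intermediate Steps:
d(S) = 1
(-33244 - 33013) + d(-10) = (-33244 - 33013) + 1 = -66257 + 1 = -66256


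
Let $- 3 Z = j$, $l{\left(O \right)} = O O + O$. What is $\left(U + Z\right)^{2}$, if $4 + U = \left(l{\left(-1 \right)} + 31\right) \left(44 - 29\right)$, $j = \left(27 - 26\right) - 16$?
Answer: $217156$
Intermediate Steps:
$l{\left(O \right)} = O + O^{2}$ ($l{\left(O \right)} = O^{2} + O = O + O^{2}$)
$j = -15$ ($j = 1 - 16 = -15$)
$U = 461$ ($U = -4 + \left(- (1 - 1) + 31\right) \left(44 - 29\right) = -4 + \left(\left(-1\right) 0 + 31\right) 15 = -4 + \left(0 + 31\right) 15 = -4 + 31 \cdot 15 = -4 + 465 = 461$)
$Z = 5$ ($Z = \left(- \frac{1}{3}\right) \left(-15\right) = 5$)
$\left(U + Z\right)^{2} = \left(461 + 5\right)^{2} = 466^{2} = 217156$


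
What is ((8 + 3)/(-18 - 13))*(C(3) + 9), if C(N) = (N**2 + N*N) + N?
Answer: -330/31 ≈ -10.645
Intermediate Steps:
C(N) = N + 2*N**2 (C(N) = (N**2 + N**2) + N = 2*N**2 + N = N + 2*N**2)
((8 + 3)/(-18 - 13))*(C(3) + 9) = ((8 + 3)/(-18 - 13))*(3*(1 + 2*3) + 9) = (11/(-31))*(3*(1 + 6) + 9) = (11*(-1/31))*(3*7 + 9) = -11*(21 + 9)/31 = -11/31*30 = -330/31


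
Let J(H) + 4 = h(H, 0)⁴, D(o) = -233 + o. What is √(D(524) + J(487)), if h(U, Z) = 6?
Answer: √1583 ≈ 39.787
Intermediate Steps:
J(H) = 1292 (J(H) = -4 + 6⁴ = -4 + 1296 = 1292)
√(D(524) + J(487)) = √((-233 + 524) + 1292) = √(291 + 1292) = √1583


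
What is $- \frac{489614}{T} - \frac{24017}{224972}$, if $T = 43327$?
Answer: $- \frac{111190025367}{9747361844} \approx -11.407$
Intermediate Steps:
$- \frac{489614}{T} - \frac{24017}{224972} = - \frac{489614}{43327} - \frac{24017}{224972} = - \frac{111190025367}{9747361844}$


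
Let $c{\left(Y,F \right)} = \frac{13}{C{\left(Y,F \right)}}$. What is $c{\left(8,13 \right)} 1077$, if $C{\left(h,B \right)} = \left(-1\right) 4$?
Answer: $- \frac{14001}{4} \approx -3500.3$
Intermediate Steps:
$C{\left(h,B \right)} = -4$
$c{\left(Y,F \right)} = - \frac{13}{4}$ ($c{\left(Y,F \right)} = \frac{13}{-4} = 13 \left(- \frac{1}{4}\right) = - \frac{13}{4}$)
$c{\left(8,13 \right)} 1077 = \left(- \frac{13}{4}\right) 1077 = - \frac{14001}{4}$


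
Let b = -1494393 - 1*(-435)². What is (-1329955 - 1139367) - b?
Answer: -785704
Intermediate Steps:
b = -1683618 (b = -1494393 - 1*189225 = -1494393 - 189225 = -1683618)
(-1329955 - 1139367) - b = (-1329955 - 1139367) - 1*(-1683618) = -2469322 + 1683618 = -785704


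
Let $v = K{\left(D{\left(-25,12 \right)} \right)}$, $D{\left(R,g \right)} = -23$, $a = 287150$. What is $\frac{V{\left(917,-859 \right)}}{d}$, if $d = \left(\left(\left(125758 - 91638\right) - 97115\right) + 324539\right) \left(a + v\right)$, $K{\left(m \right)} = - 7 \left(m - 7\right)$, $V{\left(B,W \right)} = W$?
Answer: $- \frac{859}{75157283840} \approx -1.1429 \cdot 10^{-8}$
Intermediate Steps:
$K{\left(m \right)} = 49 - 7 m$ ($K{\left(m \right)} = - 7 \left(-7 + m\right) = 49 - 7 m$)
$v = 210$ ($v = 49 - -161 = 49 + 161 = 210$)
$d = 75157283840$ ($d = \left(\left(\left(125758 - 91638\right) - 97115\right) + 324539\right) \left(287150 + 210\right) = \left(\left(34120 - 97115\right) + 324539\right) 287360 = \left(-62995 + 324539\right) 287360 = 261544 \cdot 287360 = 75157283840$)
$\frac{V{\left(917,-859 \right)}}{d} = - \frac{859}{75157283840}$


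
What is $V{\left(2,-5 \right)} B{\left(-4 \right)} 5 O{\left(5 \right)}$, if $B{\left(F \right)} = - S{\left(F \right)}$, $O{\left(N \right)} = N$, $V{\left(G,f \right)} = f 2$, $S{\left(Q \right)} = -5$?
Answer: $-1250$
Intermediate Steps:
$V{\left(G,f \right)} = 2 f$
$B{\left(F \right)} = 5$ ($B{\left(F \right)} = \left(-1\right) \left(-5\right) = 5$)
$V{\left(2,-5 \right)} B{\left(-4 \right)} 5 O{\left(5 \right)} = 2 \left(-5\right) 5 \cdot 5 \cdot 5 = - 10 \cdot 25 \cdot 5 = \left(-10\right) 125 = -1250$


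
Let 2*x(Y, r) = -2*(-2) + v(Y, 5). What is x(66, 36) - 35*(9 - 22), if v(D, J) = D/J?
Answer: 2318/5 ≈ 463.60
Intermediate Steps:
x(Y, r) = 2 + Y/10 (x(Y, r) = (-2*(-2) + Y/5)/2 = (4 + Y*(⅕))/2 = (4 + Y/5)/2 = 2 + Y/10)
x(66, 36) - 35*(9 - 22) = (2 + (⅒)*66) - 35*(9 - 22) = (2 + 33/5) - 35*(-13) = 43/5 + 455 = 2318/5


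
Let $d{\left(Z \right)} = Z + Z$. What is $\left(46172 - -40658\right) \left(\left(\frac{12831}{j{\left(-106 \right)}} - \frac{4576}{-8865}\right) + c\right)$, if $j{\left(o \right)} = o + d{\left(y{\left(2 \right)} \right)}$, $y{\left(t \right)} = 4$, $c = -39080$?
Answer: $- \frac{42254988371923}{12411} \approx -3.4046 \cdot 10^{9}$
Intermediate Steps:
$d{\left(Z \right)} = 2 Z$
$j{\left(o \right)} = 8 + o$ ($j{\left(o \right)} = o + 2 \cdot 4 = o + 8 = 8 + o$)
$\left(46172 - -40658\right) \left(\left(\frac{12831}{j{\left(-106 \right)}} - \frac{4576}{-8865}\right) + c\right) = \left(46172 - -40658\right) \left(\left(\frac{12831}{8 - 106} - \frac{4576}{-8865}\right) - 39080\right) = \left(46172 + 40658\right) \left(\left(\frac{12831}{-98} - - \frac{4576}{8865}\right) - 39080\right) = 86830 \left(\left(12831 \left(- \frac{1}{98}\right) + \frac{4576}{8865}\right) - 39080\right) = 86830 \left(\left(- \frac{1833}{14} + \frac{4576}{8865}\right) - 39080\right) = 86830 \left(- \frac{16185481}{124110} - 39080\right) = 86830 \left(- \frac{4866404281}{124110}\right) = - \frac{42254988371923}{12411}$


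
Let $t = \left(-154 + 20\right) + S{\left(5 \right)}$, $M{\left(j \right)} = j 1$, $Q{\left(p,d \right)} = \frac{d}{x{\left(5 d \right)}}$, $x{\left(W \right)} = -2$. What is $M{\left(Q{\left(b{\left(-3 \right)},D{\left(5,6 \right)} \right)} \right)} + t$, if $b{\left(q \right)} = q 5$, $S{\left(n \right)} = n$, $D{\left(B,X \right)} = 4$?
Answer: $-131$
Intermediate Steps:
$b{\left(q \right)} = 5 q$
$Q{\left(p,d \right)} = - \frac{d}{2}$ ($Q{\left(p,d \right)} = \frac{d}{-2} = d \left(- \frac{1}{2}\right) = - \frac{d}{2}$)
$M{\left(j \right)} = j$
$t = -129$ ($t = \left(-154 + 20\right) + 5 = -134 + 5 = -129$)
$M{\left(Q{\left(b{\left(-3 \right)},D{\left(5,6 \right)} \right)} \right)} + t = \left(- \frac{1}{2}\right) 4 - 129 = -2 - 129 = -131$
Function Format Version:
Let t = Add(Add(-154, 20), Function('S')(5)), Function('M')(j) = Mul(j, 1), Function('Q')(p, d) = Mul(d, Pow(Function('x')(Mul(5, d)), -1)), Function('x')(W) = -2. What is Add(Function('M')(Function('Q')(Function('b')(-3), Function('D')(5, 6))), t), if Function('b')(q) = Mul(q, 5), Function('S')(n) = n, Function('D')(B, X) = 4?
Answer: -131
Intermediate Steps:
Function('b')(q) = Mul(5, q)
Function('Q')(p, d) = Mul(Rational(-1, 2), d) (Function('Q')(p, d) = Mul(d, Pow(-2, -1)) = Mul(d, Rational(-1, 2)) = Mul(Rational(-1, 2), d))
Function('M')(j) = j
t = -129 (t = Add(Add(-154, 20), 5) = Add(-134, 5) = -129)
Add(Function('M')(Function('Q')(Function('b')(-3), Function('D')(5, 6))), t) = Add(Mul(Rational(-1, 2), 4), -129) = Add(-2, -129) = -131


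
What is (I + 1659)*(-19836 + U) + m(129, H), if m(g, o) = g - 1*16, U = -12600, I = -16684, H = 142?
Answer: 487351013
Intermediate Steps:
m(g, o) = -16 + g (m(g, o) = g - 16 = -16 + g)
(I + 1659)*(-19836 + U) + m(129, H) = (-16684 + 1659)*(-19836 - 12600) + (-16 + 129) = -15025*(-32436) + 113 = 487350900 + 113 = 487351013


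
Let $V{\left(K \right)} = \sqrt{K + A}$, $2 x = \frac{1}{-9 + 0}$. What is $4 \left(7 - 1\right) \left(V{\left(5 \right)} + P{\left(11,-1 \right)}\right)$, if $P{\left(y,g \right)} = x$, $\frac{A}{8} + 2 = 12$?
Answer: $- \frac{4}{3} + 24 \sqrt{85} \approx 219.94$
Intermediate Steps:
$x = - \frac{1}{18}$ ($x = \frac{1}{2 \left(-9 + 0\right)} = \frac{1}{2 \left(-9\right)} = \frac{1}{2} \left(- \frac{1}{9}\right) = - \frac{1}{18} \approx -0.055556$)
$A = 80$ ($A = -16 + 8 \cdot 12 = -16 + 96 = 80$)
$P{\left(y,g \right)} = - \frac{1}{18}$
$V{\left(K \right)} = \sqrt{80 + K}$ ($V{\left(K \right)} = \sqrt{K + 80} = \sqrt{80 + K}$)
$4 \left(7 - 1\right) \left(V{\left(5 \right)} + P{\left(11,-1 \right)}\right) = 4 \left(7 - 1\right) \left(\sqrt{80 + 5} - \frac{1}{18}\right) = 4 \cdot 6 \left(\sqrt{85} - \frac{1}{18}\right) = 24 \left(- \frac{1}{18} + \sqrt{85}\right) = - \frac{4}{3} + 24 \sqrt{85}$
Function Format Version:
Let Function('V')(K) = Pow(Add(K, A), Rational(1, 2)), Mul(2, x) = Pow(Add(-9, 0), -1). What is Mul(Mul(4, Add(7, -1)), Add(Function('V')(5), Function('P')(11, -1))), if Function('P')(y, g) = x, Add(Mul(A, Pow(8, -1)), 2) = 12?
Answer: Add(Rational(-4, 3), Mul(24, Pow(85, Rational(1, 2)))) ≈ 219.94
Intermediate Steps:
x = Rational(-1, 18) (x = Mul(Rational(1, 2), Pow(Add(-9, 0), -1)) = Mul(Rational(1, 2), Pow(-9, -1)) = Mul(Rational(1, 2), Rational(-1, 9)) = Rational(-1, 18) ≈ -0.055556)
A = 80 (A = Add(-16, Mul(8, 12)) = Add(-16, 96) = 80)
Function('P')(y, g) = Rational(-1, 18)
Function('V')(K) = Pow(Add(80, K), Rational(1, 2)) (Function('V')(K) = Pow(Add(K, 80), Rational(1, 2)) = Pow(Add(80, K), Rational(1, 2)))
Mul(Mul(4, Add(7, -1)), Add(Function('V')(5), Function('P')(11, -1))) = Mul(Mul(4, Add(7, -1)), Add(Pow(Add(80, 5), Rational(1, 2)), Rational(-1, 18))) = Mul(Mul(4, 6), Add(Pow(85, Rational(1, 2)), Rational(-1, 18))) = Mul(24, Add(Rational(-1, 18), Pow(85, Rational(1, 2)))) = Add(Rational(-4, 3), Mul(24, Pow(85, Rational(1, 2))))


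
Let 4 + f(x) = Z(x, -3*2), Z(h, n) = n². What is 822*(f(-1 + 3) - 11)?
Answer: 17262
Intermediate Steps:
f(x) = 32 (f(x) = -4 + (-3*2)² = -4 + (-6)² = -4 + 36 = 32)
822*(f(-1 + 3) - 11) = 822*(32 - 11) = 822*21 = 17262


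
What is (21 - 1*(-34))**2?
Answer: 3025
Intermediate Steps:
(21 - 1*(-34))**2 = (21 + 34)**2 = 55**2 = 3025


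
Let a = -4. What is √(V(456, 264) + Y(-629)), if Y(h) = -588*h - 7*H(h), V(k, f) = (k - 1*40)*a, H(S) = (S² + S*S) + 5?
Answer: I*√5170821 ≈ 2273.9*I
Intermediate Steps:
H(S) = 5 + 2*S² (H(S) = (S² + S²) + 5 = 2*S² + 5 = 5 + 2*S²)
V(k, f) = 160 - 4*k (V(k, f) = (k - 1*40)*(-4) = (k - 40)*(-4) = (-40 + k)*(-4) = 160 - 4*k)
Y(h) = -35 - 588*h - 14*h² (Y(h) = -588*h - 7*(5 + 2*h²) = -588*h + (-35 - 14*h²) = -35 - 588*h - 14*h²)
√(V(456, 264) + Y(-629)) = √((160 - 4*456) + (-35 - 588*(-629) - 14*(-629)²)) = √((160 - 1824) + (-35 + 369852 - 14*395641)) = √(-1664 + (-35 + 369852 - 5538974)) = √(-1664 - 5169157) = √(-5170821) = I*√5170821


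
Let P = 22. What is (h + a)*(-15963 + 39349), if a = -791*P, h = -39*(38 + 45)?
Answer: -482663654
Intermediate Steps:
h = -3237 (h = -39*83 = -3237)
a = -17402 (a = -791*22 = -17402)
(h + a)*(-15963 + 39349) = (-3237 - 17402)*(-15963 + 39349) = -20639*23386 = -482663654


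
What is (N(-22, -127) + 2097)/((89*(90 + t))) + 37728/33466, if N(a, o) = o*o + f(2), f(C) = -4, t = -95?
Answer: -296514246/7446185 ≈ -39.821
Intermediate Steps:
N(a, o) = -4 + o**2 (N(a, o) = o*o - 4 = o**2 - 4 = -4 + o**2)
(N(-22, -127) + 2097)/((89*(90 + t))) + 37728/33466 = ((-4 + (-127)**2) + 2097)/((89*(90 - 95))) + 37728/33466 = ((-4 + 16129) + 2097)/((89*(-5))) + 37728*(1/33466) = (16125 + 2097)/(-445) + 18864/16733 = 18222*(-1/445) + 18864/16733 = -18222/445 + 18864/16733 = -296514246/7446185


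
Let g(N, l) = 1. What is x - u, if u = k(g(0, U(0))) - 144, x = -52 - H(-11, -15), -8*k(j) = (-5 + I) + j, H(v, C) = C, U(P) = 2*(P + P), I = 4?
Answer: 107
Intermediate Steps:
U(P) = 4*P (U(P) = 2*(2*P) = 4*P)
k(j) = 1/8 - j/8 (k(j) = -((-5 + 4) + j)/8 = -(-1 + j)/8 = 1/8 - j/8)
x = -37 (x = -52 - 1*(-15) = -52 + 15 = -37)
u = -144 (u = (1/8 - 1/8*1) - 144 = (1/8 - 1/8) - 144 = 0 - 144 = -144)
x - u = -37 - 1*(-144) = -37 + 144 = 107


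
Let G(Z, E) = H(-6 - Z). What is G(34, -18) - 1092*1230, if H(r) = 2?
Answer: -1343158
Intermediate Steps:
G(Z, E) = 2
G(34, -18) - 1092*1230 = 2 - 1092*1230 = 2 - 1343160 = -1343158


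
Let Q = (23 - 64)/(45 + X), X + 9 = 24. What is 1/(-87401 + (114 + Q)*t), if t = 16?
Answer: -15/1283819 ≈ -1.1684e-5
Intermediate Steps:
X = 15 (X = -9 + 24 = 15)
Q = -41/60 (Q = (23 - 64)/(45 + 15) = -41/60 ≈ -0.68333)
1/(-87401 + (114 + Q)*t) = 1/(-87401 + (114 - 41/60)*16) = 1/(-87401 + (6799/60)*16) = 1/(-87401 + 27196/15) = 1/(-1283819/15) = -15/1283819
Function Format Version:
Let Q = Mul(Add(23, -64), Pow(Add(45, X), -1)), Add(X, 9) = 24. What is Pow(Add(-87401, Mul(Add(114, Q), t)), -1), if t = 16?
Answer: Rational(-15, 1283819) ≈ -1.1684e-5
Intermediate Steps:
X = 15 (X = Add(-9, 24) = 15)
Q = Rational(-41, 60) (Q = Mul(Add(23, -64), Pow(Add(45, 15), -1)) = Mul(-41, Pow(60, -1)) = Mul(-41, Rational(1, 60)) = Rational(-41, 60) ≈ -0.68333)
Pow(Add(-87401, Mul(Add(114, Q), t)), -1) = Pow(Add(-87401, Mul(Add(114, Rational(-41, 60)), 16)), -1) = Pow(Add(-87401, Mul(Rational(6799, 60), 16)), -1) = Pow(Add(-87401, Rational(27196, 15)), -1) = Pow(Rational(-1283819, 15), -1) = Rational(-15, 1283819)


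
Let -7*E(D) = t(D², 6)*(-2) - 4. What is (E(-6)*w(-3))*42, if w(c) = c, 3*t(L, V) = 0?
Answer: -72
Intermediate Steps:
t(L, V) = 0 (t(L, V) = (⅓)*0 = 0)
E(D) = 4/7 (E(D) = -(0*(-2) - 4)/7 = -(0 - 4)/7 = -⅐*(-4) = 4/7)
(E(-6)*w(-3))*42 = ((4/7)*(-3))*42 = -12/7*42 = -72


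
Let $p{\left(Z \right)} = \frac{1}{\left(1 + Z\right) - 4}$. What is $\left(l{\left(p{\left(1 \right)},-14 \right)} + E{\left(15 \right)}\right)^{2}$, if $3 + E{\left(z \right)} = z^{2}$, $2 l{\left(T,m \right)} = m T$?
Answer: $\frac{203401}{4} \approx 50850.0$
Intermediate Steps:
$p{\left(Z \right)} = \frac{1}{-3 + Z}$
$l{\left(T,m \right)} = \frac{T m}{2}$ ($l{\left(T,m \right)} = \frac{m T}{2} = \frac{T m}{2}$)
$E{\left(z \right)} = -3 + z^{2}$
$\left(l{\left(p{\left(1 \right)},-14 \right)} + E{\left(15 \right)}\right)^{2} = \left(\frac{1}{2} \frac{1}{-3 + 1} \left(-14\right) - \left(3 - 15^{2}\right)\right)^{2} = \left(\frac{1}{2} \frac{1}{-2} \left(-14\right) + \left(-3 + 225\right)\right)^{2} = \left(\frac{1}{2} \left(- \frac{1}{2}\right) \left(-14\right) + 222\right)^{2} = \left(\frac{7}{2} + 222\right)^{2} = \left(\frac{451}{2}\right)^{2} = \frac{203401}{4}$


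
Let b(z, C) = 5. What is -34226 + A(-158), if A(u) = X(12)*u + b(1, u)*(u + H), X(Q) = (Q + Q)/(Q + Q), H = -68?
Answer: -35514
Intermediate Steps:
X(Q) = 1 (X(Q) = (2*Q)/((2*Q)) = (2*Q)*(1/(2*Q)) = 1)
A(u) = -340 + 6*u (A(u) = 1*u + 5*(u - 68) = u + 5*(-68 + u) = u + (-340 + 5*u) = -340 + 6*u)
-34226 + A(-158) = -34226 + (-340 + 6*(-158)) = -34226 + (-340 - 948) = -34226 - 1288 = -35514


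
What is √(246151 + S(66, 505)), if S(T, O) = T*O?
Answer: √279481 ≈ 528.66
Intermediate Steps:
S(T, O) = O*T
√(246151 + S(66, 505)) = √(246151 + 505*66) = √(246151 + 33330) = √279481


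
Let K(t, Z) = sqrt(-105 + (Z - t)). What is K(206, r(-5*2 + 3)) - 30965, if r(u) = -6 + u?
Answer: -30965 + 18*I ≈ -30965.0 + 18.0*I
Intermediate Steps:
K(t, Z) = sqrt(-105 + Z - t)
K(206, r(-5*2 + 3)) - 30965 = sqrt(-105 + (-6 + (-5*2 + 3)) - 1*206) - 30965 = sqrt(-105 + (-6 + (-10 + 3)) - 206) - 30965 = sqrt(-105 + (-6 - 7) - 206) - 30965 = sqrt(-105 - 13 - 206) - 30965 = sqrt(-324) - 30965 = 18*I - 30965 = -30965 + 18*I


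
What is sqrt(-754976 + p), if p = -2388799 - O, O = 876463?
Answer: I*sqrt(4020238) ≈ 2005.1*I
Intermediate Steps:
p = -3265262 (p = -2388799 - 1*876463 = -2388799 - 876463 = -3265262)
sqrt(-754976 + p) = sqrt(-754976 - 3265262) = sqrt(-4020238) = I*sqrt(4020238)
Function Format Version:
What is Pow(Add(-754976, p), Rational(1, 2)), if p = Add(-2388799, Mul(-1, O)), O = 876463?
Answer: Mul(I, Pow(4020238, Rational(1, 2))) ≈ Mul(2005.1, I)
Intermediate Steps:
p = -3265262 (p = Add(-2388799, Mul(-1, 876463)) = Add(-2388799, -876463) = -3265262)
Pow(Add(-754976, p), Rational(1, 2)) = Pow(Add(-754976, -3265262), Rational(1, 2)) = Pow(-4020238, Rational(1, 2)) = Mul(I, Pow(4020238, Rational(1, 2)))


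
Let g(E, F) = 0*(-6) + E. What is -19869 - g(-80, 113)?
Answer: -19789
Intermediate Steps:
g(E, F) = E (g(E, F) = 0 + E = E)
-19869 - g(-80, 113) = -19869 - 1*(-80) = -19869 + 80 = -19789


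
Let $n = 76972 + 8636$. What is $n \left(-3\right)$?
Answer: $-256824$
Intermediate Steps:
$n = 85608$
$n \left(-3\right) = 85608 \left(-3\right) = -256824$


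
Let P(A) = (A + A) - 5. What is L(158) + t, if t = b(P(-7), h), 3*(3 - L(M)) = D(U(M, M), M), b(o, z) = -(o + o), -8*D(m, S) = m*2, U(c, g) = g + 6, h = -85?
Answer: 164/3 ≈ 54.667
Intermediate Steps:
U(c, g) = 6 + g
D(m, S) = -m/4 (D(m, S) = -m*2/8 = -m/4)
P(A) = -5 + 2*A (P(A) = 2*A - 5 = -5 + 2*A)
b(o, z) = -2*o
L(M) = 7/2 + M/12 (L(M) = 3 - (-1)*(6 + M)/12 = 3 - (-3/2 - M/4)/3 = 3 + (1/2 + M/12) = 7/2 + M/12)
t = 38 (t = -2*(-5 + 2*(-7)) = -2*(-5 - 14) = -2*(-19) = 38)
L(158) + t = (7/2 + (1/12)*158) + 38 = (7/2 + 79/6) + 38 = 50/3 + 38 = 164/3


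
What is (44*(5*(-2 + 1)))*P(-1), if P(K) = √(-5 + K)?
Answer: -220*I*√6 ≈ -538.89*I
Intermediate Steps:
(44*(5*(-2 + 1)))*P(-1) = (44*(5*(-2 + 1)))*√(-5 - 1) = (44*(5*(-1)))*√(-6) = (44*(-5))*(I*√6) = -220*I*√6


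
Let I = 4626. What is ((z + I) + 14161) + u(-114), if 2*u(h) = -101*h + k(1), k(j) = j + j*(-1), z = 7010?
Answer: 31554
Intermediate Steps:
k(j) = 0 (k(j) = j - j = 0)
u(h) = -101*h/2 (u(h) = (-101*h + 0)/2 = (-101*h)/2 = -101*h/2)
((z + I) + 14161) + u(-114) = ((7010 + 4626) + 14161) - 101/2*(-114) = (11636 + 14161) + 5757 = 25797 + 5757 = 31554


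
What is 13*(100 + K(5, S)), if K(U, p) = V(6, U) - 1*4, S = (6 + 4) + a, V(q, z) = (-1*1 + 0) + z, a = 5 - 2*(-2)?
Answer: 1300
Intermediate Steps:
a = 9 (a = 5 + 4 = 9)
V(q, z) = -1 + z (V(q, z) = (-1 + 0) + z = -1 + z)
S = 19 (S = (6 + 4) + 9 = 10 + 9 = 19)
K(U, p) = -5 + U (K(U, p) = (-1 + U) - 1*4 = (-1 + U) - 4 = -5 + U)
13*(100 + K(5, S)) = 13*(100 + (-5 + 5)) = 13*(100 + 0) = 13*100 = 1300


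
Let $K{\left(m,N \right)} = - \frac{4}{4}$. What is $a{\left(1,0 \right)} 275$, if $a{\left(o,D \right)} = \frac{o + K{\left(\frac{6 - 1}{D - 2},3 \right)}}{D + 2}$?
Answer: $0$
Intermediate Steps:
$K{\left(m,N \right)} = -1$ ($K{\left(m,N \right)} = \left(-4\right) \frac{1}{4} = -1$)
$a{\left(o,D \right)} = \frac{-1 + o}{2 + D}$ ($a{\left(o,D \right)} = \frac{o - 1}{D + 2} = \frac{-1 + o}{2 + D}$)
$a{\left(1,0 \right)} 275 = \frac{-1 + 1}{2 + 0} \cdot 275 = \frac{1}{2} \cdot 0 \cdot 275 = 0 \cdot 275 = 0$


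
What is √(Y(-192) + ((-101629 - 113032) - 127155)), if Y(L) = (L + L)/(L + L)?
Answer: I*√341815 ≈ 584.65*I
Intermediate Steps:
Y(L) = 1 (Y(L) = (2*L)/((2*L)) = (2*L)*(1/(2*L)) = 1)
√(Y(-192) + ((-101629 - 113032) - 127155)) = √(1 + ((-101629 - 113032) - 127155)) = √(1 + (-214661 - 127155)) = √(1 - 341816) = √(-341815) = I*√341815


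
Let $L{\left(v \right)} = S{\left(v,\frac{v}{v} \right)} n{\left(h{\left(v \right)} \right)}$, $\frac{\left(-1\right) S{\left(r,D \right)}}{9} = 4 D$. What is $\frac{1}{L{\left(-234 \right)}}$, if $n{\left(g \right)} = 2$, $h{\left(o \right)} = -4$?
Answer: $- \frac{1}{72} \approx -0.013889$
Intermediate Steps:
$S{\left(r,D \right)} = - 36 D$ ($S{\left(r,D \right)} = - 9 \cdot 4 D = - 36 D$)
$L{\left(v \right)} = -72$ ($L{\left(v \right)} = - 36 \frac{v}{v} 2 = \left(-36\right) 1 \cdot 2 = \left(-36\right) 2 = -72$)
$\frac{1}{L{\left(-234 \right)}} = \frac{1}{-72} = - \frac{1}{72}$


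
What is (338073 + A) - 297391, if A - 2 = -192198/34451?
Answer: 1401412286/34451 ≈ 40678.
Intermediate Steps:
A = -123296/34451 (A = 2 - 192198/34451 = -123296/34451 ≈ -3.5789)
(338073 + A) - 297391 = (338073 - 123296/34451) - 297391 = 11646829627/34451 - 297391 = 1401412286/34451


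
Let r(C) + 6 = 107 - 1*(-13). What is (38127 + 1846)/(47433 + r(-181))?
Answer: 39973/47547 ≈ 0.84070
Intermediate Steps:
r(C) = 114 (r(C) = -6 + (107 - 1*(-13)) = -6 + (107 + 13) = -6 + 120 = 114)
(38127 + 1846)/(47433 + r(-181)) = (38127 + 1846)/(47433 + 114) = 39973/47547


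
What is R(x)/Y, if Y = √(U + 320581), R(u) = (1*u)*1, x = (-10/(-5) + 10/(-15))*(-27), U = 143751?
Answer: -18*√116083/116083 ≈ -0.052831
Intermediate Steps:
x = -36 (x = (-10*(-⅕) + 10*(-1/15))*(-27) = (2 - ⅔)*(-27) = (4/3)*(-27) = -36)
R(u) = u (R(u) = u*1 = u)
Y = 2*√116083 (Y = √(143751 + 320581) = √464332 = 2*√116083 ≈ 681.42)
R(x)/Y = -36*√116083/232166 = -18*√116083/116083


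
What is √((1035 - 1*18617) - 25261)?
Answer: I*√42843 ≈ 206.99*I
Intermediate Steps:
√((1035 - 1*18617) - 25261) = √((1035 - 18617) - 25261) = √(-17582 - 25261) = √(-42843) = I*√42843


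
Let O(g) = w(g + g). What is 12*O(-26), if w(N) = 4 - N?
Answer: 672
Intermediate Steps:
O(g) = 4 - 2*g (O(g) = 4 - (g + g) = 4 - 2*g)
12*O(-26) = 12*(4 - 2*(-26)) = 12*(4 + 52) = 12*56 = 672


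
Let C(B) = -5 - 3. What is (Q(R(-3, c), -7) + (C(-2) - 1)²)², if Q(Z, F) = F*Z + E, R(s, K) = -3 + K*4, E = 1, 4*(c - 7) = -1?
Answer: 7396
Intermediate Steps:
c = 27/4 (c = 7 + (¼)*(-1) = 7 - ¼ = 27/4 ≈ 6.7500)
R(s, K) = -3 + 4*K
C(B) = -8
Q(Z, F) = 1 + F*Z (Q(Z, F) = F*Z + 1 = 1 + F*Z)
(Q(R(-3, c), -7) + (C(-2) - 1)²)² = ((1 - 7*(-3 + 4*(27/4))) + (-8 - 1)²)² = ((1 - 7*(-3 + 27)) + (-9)²)² = ((1 - 7*24) + 81)² = ((1 - 168) + 81)² = (-167 + 81)² = (-86)² = 7396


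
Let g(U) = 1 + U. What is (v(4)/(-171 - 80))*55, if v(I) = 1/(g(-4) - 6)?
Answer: 55/2259 ≈ 0.024347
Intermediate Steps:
v(I) = -⅑ (v(I) = 1/((1 - 4) - 6) = 1/(-3 - 6) = 1/(-9) = -⅑)
(v(4)/(-171 - 80))*55 = -1/(9*(-171 - 80))*55 = -⅑/(-251)*55 = -⅑*(-1/251)*55 = (1/2259)*55 = 55/2259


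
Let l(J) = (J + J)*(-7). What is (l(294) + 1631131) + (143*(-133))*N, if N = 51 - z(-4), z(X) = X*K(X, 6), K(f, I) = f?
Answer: 961350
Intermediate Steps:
z(X) = X**2 (z(X) = X*X = X**2)
l(J) = -14*J (l(J) = (2*J)*(-7) = -14*J)
N = 35 (N = 51 - 1*(-4)**2 = 51 - 1*16 = 51 - 16 = 35)
(l(294) + 1631131) + (143*(-133))*N = (-14*294 + 1631131) + (143*(-133))*35 = (-4116 + 1631131) - 19019*35 = 1627015 - 665665 = 961350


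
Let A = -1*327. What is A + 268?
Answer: -59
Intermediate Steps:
A = -327
A + 268 = -327 + 268 = -59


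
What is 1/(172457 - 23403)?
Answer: 1/149054 ≈ 6.7090e-6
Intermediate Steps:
1/(172457 - 23403) = 1/149054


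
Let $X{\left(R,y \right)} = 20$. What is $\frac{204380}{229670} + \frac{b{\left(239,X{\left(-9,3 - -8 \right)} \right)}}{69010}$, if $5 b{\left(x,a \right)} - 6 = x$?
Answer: $\frac{1411551763}{1584952670} \approx 0.8906$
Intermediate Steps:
$b{\left(x,a \right)} = \frac{6}{5} + \frac{x}{5}$
$\frac{204380}{229670} + \frac{b{\left(239,X{\left(-9,3 - -8 \right)} \right)}}{69010} = \frac{204380}{229670} + \frac{\frac{6}{5} + \frac{1}{5} \cdot 239}{69010} = 204380 \cdot \frac{1}{229670} + \left(\frac{6}{5} + \frac{239}{5}\right) \frac{1}{69010} = \frac{20438}{22967} + 49 \cdot \frac{1}{69010} = \frac{20438}{22967} + \frac{49}{69010} = \frac{1411551763}{1584952670}$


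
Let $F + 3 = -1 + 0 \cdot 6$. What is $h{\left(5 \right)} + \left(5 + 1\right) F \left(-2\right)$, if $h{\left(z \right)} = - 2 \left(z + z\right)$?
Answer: $28$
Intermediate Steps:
$h{\left(z \right)} = - 4 z$ ($h{\left(z \right)} = - 2 \cdot 2 z = - 4 z$)
$F = -4$ ($F = -3 + \left(-1 + 0 \cdot 6\right) = -3 + \left(-1 + 0\right) = -3 - 1 = -4$)
$h{\left(5 \right)} + \left(5 + 1\right) F \left(-2\right) = \left(-4\right) 5 + \left(5 + 1\right) \left(-4\right) \left(-2\right) = -20 + 6 \left(-4\right) \left(-2\right) = -20 - -48 = -20 + 48 = 28$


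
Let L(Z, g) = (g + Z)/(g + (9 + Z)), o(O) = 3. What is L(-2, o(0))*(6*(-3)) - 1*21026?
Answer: -105139/5 ≈ -21028.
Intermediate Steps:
L(Z, g) = (Z + g)/(9 + Z + g)
L(-2, o(0))*(6*(-3)) - 1*21026 = ((-2 + 3)/(9 - 2 + 3))*(6*(-3)) - 1*21026 = (1/10)*(-18) - 21026 = ((⅒)*1)*(-18) - 21026 = (⅒)*(-18) - 21026 = -9/5 - 21026 = -105139/5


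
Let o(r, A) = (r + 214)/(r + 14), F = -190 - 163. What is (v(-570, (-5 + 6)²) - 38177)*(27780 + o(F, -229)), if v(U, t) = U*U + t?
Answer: 2700240186716/339 ≈ 7.9653e+9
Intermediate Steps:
v(U, t) = t + U² (v(U, t) = U² + t = t + U²)
F = -353
o(r, A) = (214 + r)/(14 + r)
(v(-570, (-5 + 6)²) - 38177)*(27780 + o(F, -229)) = (((-5 + 6)² + (-570)²) - 38177)*(27780 + (214 - 353)/(14 - 353)) = ((1² + 324900) - 38177)*(27780 - 139/(-339)) = ((1 + 324900) - 38177)*(27780 - 1/339*(-139)) = (324901 - 38177)*(27780 + 139/339) = 286724*(9417559/339) = 2700240186716/339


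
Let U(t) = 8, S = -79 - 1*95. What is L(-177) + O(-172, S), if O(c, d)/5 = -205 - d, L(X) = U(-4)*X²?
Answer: 250477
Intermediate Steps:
S = -174 (S = -79 - 95 = -174)
L(X) = 8*X²
O(c, d) = -1025 - 5*d (O(c, d) = 5*(-205 - d) = -1025 - 5*d)
L(-177) + O(-172, S) = 8*(-177)² + (-1025 - 5*(-174)) = 8*31329 + (-1025 + 870) = 250632 - 155 = 250477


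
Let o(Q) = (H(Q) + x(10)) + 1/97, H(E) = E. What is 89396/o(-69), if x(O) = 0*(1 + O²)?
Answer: -2167853/1673 ≈ -1295.8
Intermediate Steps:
x(O) = 0
o(Q) = 1/97 + Q (o(Q) = (Q + 0) + 1/97 = Q + 1/97 = 1/97 + Q)
89396/o(-69) = 89396/(1/97 - 69) = 89396/(-6692/97) = 89396*(-97/6692) = -2167853/1673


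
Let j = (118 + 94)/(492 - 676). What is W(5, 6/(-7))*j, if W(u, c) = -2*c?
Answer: -318/161 ≈ -1.9752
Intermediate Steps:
j = -53/46 (j = 212/(-184) = 212*(-1/184) = -53/46 ≈ -1.1522)
W(5, 6/(-7))*j = -12/(-7)*(-53/46) = -12*(-1)/7*(-53/46) = -2*(-6/7)*(-53/46) = (12/7)*(-53/46) = -318/161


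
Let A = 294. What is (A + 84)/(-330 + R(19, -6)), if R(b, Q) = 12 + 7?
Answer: -378/311 ≈ -1.2154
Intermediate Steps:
R(b, Q) = 19
(A + 84)/(-330 + R(19, -6)) = (294 + 84)/(-330 + 19) = 378/(-311) = 378*(-1/311) = -378/311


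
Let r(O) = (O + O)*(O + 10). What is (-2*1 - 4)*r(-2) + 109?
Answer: 301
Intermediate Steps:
r(O) = 2*O*(10 + O) (r(O) = (2*O)*(10 + O) = 2*O*(10 + O))
(-2*1 - 4)*r(-2) + 109 = (-2*1 - 4)*(2*(-2)*(10 - 2)) + 109 = (-2 - 4)*(2*(-2)*8) + 109 = -6*(-32) + 109 = 192 + 109 = 301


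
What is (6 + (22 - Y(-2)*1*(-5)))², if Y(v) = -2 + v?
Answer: 64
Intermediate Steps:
(6 + (22 - Y(-2)*1*(-5)))² = (6 + (22 - (-2 - 2)*1*(-5)))² = (6 + (22 - (-4*1)*(-5)))² = (6 + (22 - (-4)*(-5)))² = (6 + (22 - 1*20))² = (6 + (22 - 20))² = (6 + 2)² = 8² = 64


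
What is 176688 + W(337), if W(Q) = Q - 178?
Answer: 176847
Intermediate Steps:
W(Q) = -178 + Q
176688 + W(337) = 176688 + (-178 + 337) = 176688 + 159 = 176847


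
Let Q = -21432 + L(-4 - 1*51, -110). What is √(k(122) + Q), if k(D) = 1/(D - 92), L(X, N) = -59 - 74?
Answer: I*√19408470/30 ≈ 146.85*I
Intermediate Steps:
L(X, N) = -133
k(D) = 1/(-92 + D)
Q = -21565 (Q = -21432 - 133 = -21565)
√(k(122) + Q) = √(1/(-92 + 122) - 21565) = √(1/30 - 21565) = √(-646949/30) = I*√19408470/30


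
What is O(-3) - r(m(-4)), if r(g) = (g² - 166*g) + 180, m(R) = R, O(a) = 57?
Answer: -803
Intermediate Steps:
r(g) = 180 + g² - 166*g
O(-3) - r(m(-4)) = 57 - (180 + (-4)² - 166*(-4)) = 57 - (180 + 16 + 664) = 57 - 1*860 = 57 - 860 = -803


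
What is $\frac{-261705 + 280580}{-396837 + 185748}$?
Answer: $- \frac{18875}{211089} \approx -0.089417$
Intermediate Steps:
$\frac{-261705 + 280580}{-396837 + 185748} = \frac{18875}{-211089} = 18875 \left(- \frac{1}{211089}\right) = - \frac{18875}{211089}$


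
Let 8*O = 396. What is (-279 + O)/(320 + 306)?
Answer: -459/1252 ≈ -0.36661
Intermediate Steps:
O = 99/2 (O = (1/8)*396 = 99/2 ≈ 49.500)
(-279 + O)/(320 + 306) = (-279 + 99/2)/(320 + 306) = -459/2/626 = -459/2*1/626 = -459/1252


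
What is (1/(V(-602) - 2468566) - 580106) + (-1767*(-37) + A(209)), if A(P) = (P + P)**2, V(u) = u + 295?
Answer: -839424226620/2468873 ≈ -3.4000e+5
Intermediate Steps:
V(u) = 295 + u
A(P) = 4*P**2 (A(P) = (2*P)**2 = 4*P**2)
(1/(V(-602) - 2468566) - 580106) + (-1767*(-37) + A(209)) = (1/((295 - 602) - 2468566) - 580106) + (-1767*(-37) + 4*209**2) = (1/(-307 - 2468566) - 580106) + (65379 + 4*43681) = (1/(-2468873) - 580106) + (65379 + 174724) = (-1/2468873 - 580106) + 240103 = -1432208040539/2468873 + 240103 = -839424226620/2468873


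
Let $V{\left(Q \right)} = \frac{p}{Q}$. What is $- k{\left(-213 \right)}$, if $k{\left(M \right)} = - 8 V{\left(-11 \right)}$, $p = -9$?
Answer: $\frac{72}{11} \approx 6.5455$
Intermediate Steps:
$V{\left(Q \right)} = - \frac{9}{Q}$
$k{\left(M \right)} = - \frac{72}{11}$ ($k{\left(M \right)} = - 8 \left(- \frac{9}{-11}\right) = - 8 \left(\left(-9\right) \left(- \frac{1}{11}\right)\right) = \left(-8\right) \frac{9}{11} = - \frac{72}{11}$)
$- k{\left(-213 \right)} = \left(-1\right) \left(- \frac{72}{11}\right) = \frac{72}{11}$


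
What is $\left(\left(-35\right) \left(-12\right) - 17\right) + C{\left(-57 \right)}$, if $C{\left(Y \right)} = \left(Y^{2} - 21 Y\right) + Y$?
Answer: $4792$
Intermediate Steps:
$C{\left(Y \right)} = Y^{2} - 20 Y$
$\left(\left(-35\right) \left(-12\right) - 17\right) + C{\left(-57 \right)} = \left(\left(-35\right) \left(-12\right) - 17\right) - 57 \left(-20 - 57\right) = \left(420 - 17\right) - -4389 = 403 + 4389 = 4792$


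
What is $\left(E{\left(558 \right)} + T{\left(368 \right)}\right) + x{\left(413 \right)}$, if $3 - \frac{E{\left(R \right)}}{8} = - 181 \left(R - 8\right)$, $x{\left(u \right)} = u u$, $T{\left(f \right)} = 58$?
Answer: $967051$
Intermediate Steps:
$x{\left(u \right)} = u^{2}$
$E{\left(R \right)} = -11560 + 1448 R$ ($E{\left(R \right)} = 24 - 8 \left(- 181 \left(R - 8\right)\right) = 24 - 8 \left(- 181 \left(-8 + R\right)\right) = 24 - 8 \left(1448 - 181 R\right) = 24 + \left(-11584 + 1448 R\right) = -11560 + 1448 R$)
$\left(E{\left(558 \right)} + T{\left(368 \right)}\right) + x{\left(413 \right)} = \left(\left(-11560 + 1448 \cdot 558\right) + 58\right) + 413^{2} = \left(\left(-11560 + 807984\right) + 58\right) + 170569 = \left(796424 + 58\right) + 170569 = 796482 + 170569 = 967051$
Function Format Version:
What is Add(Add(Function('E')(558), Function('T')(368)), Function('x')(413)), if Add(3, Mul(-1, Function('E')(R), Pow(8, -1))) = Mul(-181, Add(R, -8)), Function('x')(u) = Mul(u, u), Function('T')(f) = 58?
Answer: 967051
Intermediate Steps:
Function('x')(u) = Pow(u, 2)
Function('E')(R) = Add(-11560, Mul(1448, R)) (Function('E')(R) = Add(24, Mul(-8, Mul(-181, Add(R, -8)))) = Add(24, Mul(-8, Mul(-181, Add(-8, R)))) = Add(24, Mul(-8, Add(1448, Mul(-181, R)))) = Add(24, Add(-11584, Mul(1448, R))) = Add(-11560, Mul(1448, R)))
Add(Add(Function('E')(558), Function('T')(368)), Function('x')(413)) = Add(Add(Add(-11560, Mul(1448, 558)), 58), Pow(413, 2)) = Add(Add(Add(-11560, 807984), 58), 170569) = Add(Add(796424, 58), 170569) = Add(796482, 170569) = 967051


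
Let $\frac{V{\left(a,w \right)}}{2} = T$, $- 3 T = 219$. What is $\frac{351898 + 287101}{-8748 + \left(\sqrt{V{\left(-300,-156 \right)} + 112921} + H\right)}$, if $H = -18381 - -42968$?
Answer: $\frac{10121105161}{250761146} - \frac{3194995 \sqrt{4511}}{250761146} \approx 39.506$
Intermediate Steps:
$T = -73$ ($T = \left(- \frac{1}{3}\right) 219 = -73$)
$V{\left(a,w \right)} = -146$ ($V{\left(a,w \right)} = 2 \left(-73\right) = -146$)
$H = 24587$ ($H = -18381 + 42968 = 24587$)
$\frac{351898 + 287101}{-8748 + \left(\sqrt{V{\left(-300,-156 \right)} + 112921} + H\right)} = \frac{351898 + 287101}{-8748 + \left(\sqrt{-146 + 112921} + 24587\right)} = \frac{638999}{-8748 + \left(\sqrt{112775} + 24587\right)} = \frac{638999}{-8748 + \left(5 \sqrt{4511} + 24587\right)} = \frac{638999}{-8748 + \left(24587 + 5 \sqrt{4511}\right)} = \frac{638999}{15839 + 5 \sqrt{4511}}$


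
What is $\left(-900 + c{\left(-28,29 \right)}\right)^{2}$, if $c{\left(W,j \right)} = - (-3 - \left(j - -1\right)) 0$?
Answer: $810000$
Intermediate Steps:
$c{\left(W,j \right)} = 0$ ($c{\left(W,j \right)} = - (-3 - \left(j + 1\right)) 0 = - (-3 - \left(1 + j\right)) 0 = - (-4 - j) 0 = \left(4 + j\right) 0 = 0$)
$\left(-900 + c{\left(-28,29 \right)}\right)^{2} = \left(-900 + 0\right)^{2} = \left(-900\right)^{2} = 810000$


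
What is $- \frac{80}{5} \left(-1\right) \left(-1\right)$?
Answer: $-16$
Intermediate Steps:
$- \frac{80}{5} \left(-1\right) \left(-1\right) = \left(-80\right) \frac{1}{5} \left(-1\right) \left(-1\right) = \left(-16\right) \left(-1\right) \left(-1\right) = 16 \left(-1\right) = -16$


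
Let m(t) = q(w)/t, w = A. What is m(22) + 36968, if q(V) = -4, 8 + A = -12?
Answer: 406646/11 ≈ 36968.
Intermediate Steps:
A = -20 (A = -8 - 12 = -20)
w = -20
m(t) = -4/t
m(22) + 36968 = -4/22 + 36968 = -4*1/22 + 36968 = -2/11 + 36968 = 406646/11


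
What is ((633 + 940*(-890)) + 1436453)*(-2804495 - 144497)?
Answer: -1770828410112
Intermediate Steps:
((633 + 940*(-890)) + 1436453)*(-2804495 - 144497) = ((633 - 836600) + 1436453)*(-2948992) = (-835967 + 1436453)*(-2948992) = 600486*(-2948992) = -1770828410112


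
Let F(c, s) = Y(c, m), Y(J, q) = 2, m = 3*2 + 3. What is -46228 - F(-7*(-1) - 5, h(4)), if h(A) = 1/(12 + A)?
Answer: -46230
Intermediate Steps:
m = 9 (m = 6 + 3 = 9)
F(c, s) = 2
-46228 - F(-7*(-1) - 5, h(4)) = -46228 - 1*2 = -46228 - 2 = -46230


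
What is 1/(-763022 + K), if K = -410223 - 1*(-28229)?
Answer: -1/1145016 ≈ -8.7335e-7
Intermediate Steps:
K = -381994 (K = -410223 + 28229 = -381994)
1/(-763022 + K) = 1/(-763022 - 381994) = 1/(-1145016) = -1/1145016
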